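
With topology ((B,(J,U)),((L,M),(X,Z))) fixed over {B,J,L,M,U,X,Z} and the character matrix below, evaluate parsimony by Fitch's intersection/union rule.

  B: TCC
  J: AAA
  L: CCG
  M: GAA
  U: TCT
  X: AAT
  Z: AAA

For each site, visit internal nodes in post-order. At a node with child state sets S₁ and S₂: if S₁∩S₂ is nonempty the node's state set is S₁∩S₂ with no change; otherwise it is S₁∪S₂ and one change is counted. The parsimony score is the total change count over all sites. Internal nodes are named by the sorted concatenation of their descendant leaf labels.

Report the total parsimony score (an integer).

11

site 0, node JU: J={A} ∪ U={T} → {A,T} (+1)
site 0, node BJU: B={T} ∩ JU={A,T} → {T} (+0)
site 0, node LM: L={C} ∪ M={G} → {C,G} (+1)
site 0, node XZ: X={A} ∩ Z={A} → {A} (+0)
site 0, node LMXZ: LM={C,G} ∪ XZ={A} → {A,C,G} (+1)
site 0, node BJLMUXZ: BJU={T} ∪ LMXZ={A,C,G} → {A,C,G,T} (+1)
site 1, node JU: J={A} ∪ U={C} → {A,C} (+1)
site 1, node BJU: B={C} ∩ JU={A,C} → {C} (+0)
site 1, node LM: L={C} ∪ M={A} → {A,C} (+1)
site 1, node XZ: X={A} ∩ Z={A} → {A} (+0)
site 1, node LMXZ: LM={A,C} ∩ XZ={A} → {A} (+0)
site 1, node BJLMUXZ: BJU={C} ∪ LMXZ={A} → {A,C} (+1)
site 2, node JU: J={A} ∪ U={T} → {A,T} (+1)
site 2, node BJU: B={C} ∪ JU={A,T} → {A,C,T} (+1)
site 2, node LM: L={G} ∪ M={A} → {A,G} (+1)
site 2, node XZ: X={T} ∪ Z={A} → {A,T} (+1)
site 2, node LMXZ: LM={A,G} ∩ XZ={A,T} → {A} (+0)
site 2, node BJLMUXZ: BJU={A,C,T} ∩ LMXZ={A} → {A} (+0)
per-site changes: [4, 3, 4]; total = 11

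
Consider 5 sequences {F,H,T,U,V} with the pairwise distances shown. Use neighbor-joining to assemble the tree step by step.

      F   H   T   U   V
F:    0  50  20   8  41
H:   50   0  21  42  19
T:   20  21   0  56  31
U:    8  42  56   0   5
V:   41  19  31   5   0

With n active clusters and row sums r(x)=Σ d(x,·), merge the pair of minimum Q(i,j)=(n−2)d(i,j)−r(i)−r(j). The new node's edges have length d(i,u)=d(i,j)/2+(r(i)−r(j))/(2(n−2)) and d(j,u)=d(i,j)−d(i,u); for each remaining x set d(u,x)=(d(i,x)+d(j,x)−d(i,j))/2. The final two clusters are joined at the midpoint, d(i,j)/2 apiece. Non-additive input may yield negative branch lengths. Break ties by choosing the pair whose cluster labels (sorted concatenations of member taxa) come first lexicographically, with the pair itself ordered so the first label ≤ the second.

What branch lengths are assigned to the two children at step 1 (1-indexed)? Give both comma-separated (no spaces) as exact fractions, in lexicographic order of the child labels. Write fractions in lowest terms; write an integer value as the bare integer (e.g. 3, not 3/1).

iteration 1: select F,U (d=8, Q=-206); attach at lengths (16/3, 8/3); label the merged cluster FU
  updated: d(FU,H)=42, d(FU,T)=34, d(FU,V)=19
iteration 2: select FU,V (d=19, Q=-126); attach at lengths (16, 3); label the merged cluster FUV
  updated: d(FUV,H)=21, d(FUV,T)=23
iteration 3: select FUV,H (d=21, Q=-65); attach at lengths (23/2, 19/2); label the merged cluster FHUV
  updated: d(FHUV,T)=23/2
iteration 4: select FHUV,T (d=23/2); attach at lengths (23/4, 23/4); label the merged cluster FHTUV
final tree: ((((F:16/3,U:8/3):16,V:3):23/2,H:19/2):23/4,T:23/4)
total length: 119/2

16/3,8/3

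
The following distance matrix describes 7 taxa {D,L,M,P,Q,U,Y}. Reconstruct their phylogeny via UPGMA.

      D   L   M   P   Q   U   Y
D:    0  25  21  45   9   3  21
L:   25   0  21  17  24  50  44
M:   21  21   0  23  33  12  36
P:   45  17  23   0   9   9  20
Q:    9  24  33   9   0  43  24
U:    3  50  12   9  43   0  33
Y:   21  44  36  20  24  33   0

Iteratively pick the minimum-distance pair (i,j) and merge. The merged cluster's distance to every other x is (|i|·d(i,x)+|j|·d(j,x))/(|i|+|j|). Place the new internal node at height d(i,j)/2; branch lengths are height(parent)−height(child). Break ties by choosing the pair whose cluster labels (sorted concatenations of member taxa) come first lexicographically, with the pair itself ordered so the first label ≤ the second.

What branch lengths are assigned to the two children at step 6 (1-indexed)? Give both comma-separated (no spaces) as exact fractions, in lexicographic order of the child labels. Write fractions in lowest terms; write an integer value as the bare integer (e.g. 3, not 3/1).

step 1: merge (D,U) at d=3; branch lengths D→3/2, U→3/2; new cluster DU
  updated: d(DU,L)=75/2, d(DU,M)=33/2, d(DU,P)=27, d(DU,Q)=26, d(DU,Y)=27
step 2: merge (P,Q) at d=9; branch lengths P→9/2, Q→9/2; new cluster PQ
  updated: d(DU,PQ)=53/2, d(L,PQ)=41/2, d(M,PQ)=28, d(PQ,Y)=22
step 3: merge (DU,M) at d=33/2; branch lengths DU→27/4, M→33/4; new cluster DMU
  updated: d(DMU,L)=32, d(DMU,PQ)=27, d(DMU,Y)=30
step 4: merge (L,PQ) at d=41/2; branch lengths L→41/4, PQ→23/4; new cluster LPQ
  updated: d(DMU,LPQ)=86/3, d(LPQ,Y)=88/3
step 5: merge (DMU,LPQ) at d=86/3; branch lengths DMU→73/12, LPQ→49/12; new cluster DLMPQU
  updated: d(DLMPQU,Y)=89/3
step 6: merge (DLMPQU,Y) at d=89/3; branch lengths DLMPQU→1/2, Y→89/6; new cluster DLMPQUY
final tree: ((((D:3/2,U:3/2):27/4,M:33/4):73/12,(L:41/4,(P:9/2,Q:9/2):23/4):49/12):1/2,Y:89/6)
total length: 137/2

1/2,89/6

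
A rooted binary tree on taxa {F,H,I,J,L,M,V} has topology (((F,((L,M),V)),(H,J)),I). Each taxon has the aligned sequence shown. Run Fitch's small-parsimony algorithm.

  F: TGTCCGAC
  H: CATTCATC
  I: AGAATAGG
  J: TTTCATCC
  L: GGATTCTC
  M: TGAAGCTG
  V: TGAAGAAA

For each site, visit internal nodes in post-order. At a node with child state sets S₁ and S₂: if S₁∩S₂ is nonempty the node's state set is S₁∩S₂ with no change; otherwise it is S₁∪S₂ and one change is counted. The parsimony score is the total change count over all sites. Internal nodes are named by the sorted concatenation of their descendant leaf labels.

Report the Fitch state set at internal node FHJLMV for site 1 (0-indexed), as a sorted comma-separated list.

site 0, node LM: L={G} ∪ M={T} → {G,T} (+1)
site 0, node LMV: LM={G,T} ∩ V={T} → {T} (+0)
site 0, node FLMV: F={T} ∩ LMV={T} → {T} (+0)
site 0, node HJ: H={C} ∪ J={T} → {C,T} (+1)
site 0, node FHJLMV: FLMV={T} ∩ HJ={C,T} → {T} (+0)
site 0, node FHIJLMV: FHJLMV={T} ∪ I={A} → {A,T} (+1)
site 1, node LM: L={G} ∩ M={G} → {G} (+0)
site 1, node LMV: LM={G} ∩ V={G} → {G} (+0)
site 1, node FLMV: F={G} ∩ LMV={G} → {G} (+0)
site 1, node HJ: H={A} ∪ J={T} → {A,T} (+1)
site 1, node FHJLMV: FLMV={G} ∪ HJ={A,T} → {A,G,T} (+1)
site 1, node FHIJLMV: FHJLMV={A,G,T} ∩ I={G} → {G} (+0)
site 2, node LM: L={A} ∩ M={A} → {A} (+0)
site 2, node LMV: LM={A} ∩ V={A} → {A} (+0)
site 2, node FLMV: F={T} ∪ LMV={A} → {A,T} (+1)
site 2, node HJ: H={T} ∩ J={T} → {T} (+0)
site 2, node FHJLMV: FLMV={A,T} ∩ HJ={T} → {T} (+0)
site 2, node FHIJLMV: FHJLMV={T} ∪ I={A} → {A,T} (+1)
site 3, node LM: L={T} ∪ M={A} → {A,T} (+1)
site 3, node LMV: LM={A,T} ∩ V={A} → {A} (+0)
site 3, node FLMV: F={C} ∪ LMV={A} → {A,C} (+1)
site 3, node HJ: H={T} ∪ J={C} → {C,T} (+1)
site 3, node FHJLMV: FLMV={A,C} ∩ HJ={C,T} → {C} (+0)
site 3, node FHIJLMV: FHJLMV={C} ∪ I={A} → {A,C} (+1)
site 4, node LM: L={T} ∪ M={G} → {G,T} (+1)
site 4, node LMV: LM={G,T} ∩ V={G} → {G} (+0)
site 4, node FLMV: F={C} ∪ LMV={G} → {C,G} (+1)
site 4, node HJ: H={C} ∪ J={A} → {A,C} (+1)
site 4, node FHJLMV: FLMV={C,G} ∩ HJ={A,C} → {C} (+0)
site 4, node FHIJLMV: FHJLMV={C} ∪ I={T} → {C,T} (+1)
site 5, node LM: L={C} ∩ M={C} → {C} (+0)
site 5, node LMV: LM={C} ∪ V={A} → {A,C} (+1)
site 5, node FLMV: F={G} ∪ LMV={A,C} → {A,C,G} (+1)
site 5, node HJ: H={A} ∪ J={T} → {A,T} (+1)
site 5, node FHJLMV: FLMV={A,C,G} ∩ HJ={A,T} → {A} (+0)
site 5, node FHIJLMV: FHJLMV={A} ∩ I={A} → {A} (+0)
site 6, node LM: L={T} ∩ M={T} → {T} (+0)
site 6, node LMV: LM={T} ∪ V={A} → {A,T} (+1)
site 6, node FLMV: F={A} ∩ LMV={A,T} → {A} (+0)
site 6, node HJ: H={T} ∪ J={C} → {C,T} (+1)
site 6, node FHJLMV: FLMV={A} ∪ HJ={C,T} → {A,C,T} (+1)
site 6, node FHIJLMV: FHJLMV={A,C,T} ∪ I={G} → {A,C,G,T} (+1)
site 7, node LM: L={C} ∪ M={G} → {C,G} (+1)
site 7, node LMV: LM={C,G} ∪ V={A} → {A,C,G} (+1)
site 7, node FLMV: F={C} ∩ LMV={A,C,G} → {C} (+0)
site 7, node HJ: H={C} ∩ J={C} → {C} (+0)
site 7, node FHJLMV: FLMV={C} ∩ HJ={C} → {C} (+0)
site 7, node FHIJLMV: FHJLMV={C} ∪ I={G} → {C,G} (+1)
per-site changes: [3, 2, 2, 4, 4, 3, 4, 3]; total = 25

A,G,T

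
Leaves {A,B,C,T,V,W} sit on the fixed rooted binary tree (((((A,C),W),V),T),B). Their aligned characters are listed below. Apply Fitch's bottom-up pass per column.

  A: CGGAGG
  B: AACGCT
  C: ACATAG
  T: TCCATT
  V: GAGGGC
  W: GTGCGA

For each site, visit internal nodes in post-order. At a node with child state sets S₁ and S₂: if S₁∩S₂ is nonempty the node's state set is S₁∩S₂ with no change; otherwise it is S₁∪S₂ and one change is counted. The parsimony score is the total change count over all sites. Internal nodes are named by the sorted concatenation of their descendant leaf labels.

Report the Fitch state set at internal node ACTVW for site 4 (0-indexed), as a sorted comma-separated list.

G,T

site 0, node AC: A={C} ∪ C={A} → {A,C} (+1)
site 0, node ACW: AC={A,C} ∪ W={G} → {A,C,G} (+1)
site 0, node ACVW: ACW={A,C,G} ∩ V={G} → {G} (+0)
site 0, node ACTVW: ACVW={G} ∪ T={T} → {G,T} (+1)
site 0, node ABCTVW: ACTVW={G,T} ∪ B={A} → {A,G,T} (+1)
site 1, node AC: A={G} ∪ C={C} → {C,G} (+1)
site 1, node ACW: AC={C,G} ∪ W={T} → {C,G,T} (+1)
site 1, node ACVW: ACW={C,G,T} ∪ V={A} → {A,C,G,T} (+1)
site 1, node ACTVW: ACVW={A,C,G,T} ∩ T={C} → {C} (+0)
site 1, node ABCTVW: ACTVW={C} ∪ B={A} → {A,C} (+1)
site 2, node AC: A={G} ∪ C={A} → {A,G} (+1)
site 2, node ACW: AC={A,G} ∩ W={G} → {G} (+0)
site 2, node ACVW: ACW={G} ∩ V={G} → {G} (+0)
site 2, node ACTVW: ACVW={G} ∪ T={C} → {C,G} (+1)
site 2, node ABCTVW: ACTVW={C,G} ∩ B={C} → {C} (+0)
site 3, node AC: A={A} ∪ C={T} → {A,T} (+1)
site 3, node ACW: AC={A,T} ∪ W={C} → {A,C,T} (+1)
site 3, node ACVW: ACW={A,C,T} ∪ V={G} → {A,C,G,T} (+1)
site 3, node ACTVW: ACVW={A,C,G,T} ∩ T={A} → {A} (+0)
site 3, node ABCTVW: ACTVW={A} ∪ B={G} → {A,G} (+1)
site 4, node AC: A={G} ∪ C={A} → {A,G} (+1)
site 4, node ACW: AC={A,G} ∩ W={G} → {G} (+0)
site 4, node ACVW: ACW={G} ∩ V={G} → {G} (+0)
site 4, node ACTVW: ACVW={G} ∪ T={T} → {G,T} (+1)
site 4, node ABCTVW: ACTVW={G,T} ∪ B={C} → {C,G,T} (+1)
site 5, node AC: A={G} ∩ C={G} → {G} (+0)
site 5, node ACW: AC={G} ∪ W={A} → {A,G} (+1)
site 5, node ACVW: ACW={A,G} ∪ V={C} → {A,C,G} (+1)
site 5, node ACTVW: ACVW={A,C,G} ∪ T={T} → {A,C,G,T} (+1)
site 5, node ABCTVW: ACTVW={A,C,G,T} ∩ B={T} → {T} (+0)
per-site changes: [4, 4, 2, 4, 3, 3]; total = 20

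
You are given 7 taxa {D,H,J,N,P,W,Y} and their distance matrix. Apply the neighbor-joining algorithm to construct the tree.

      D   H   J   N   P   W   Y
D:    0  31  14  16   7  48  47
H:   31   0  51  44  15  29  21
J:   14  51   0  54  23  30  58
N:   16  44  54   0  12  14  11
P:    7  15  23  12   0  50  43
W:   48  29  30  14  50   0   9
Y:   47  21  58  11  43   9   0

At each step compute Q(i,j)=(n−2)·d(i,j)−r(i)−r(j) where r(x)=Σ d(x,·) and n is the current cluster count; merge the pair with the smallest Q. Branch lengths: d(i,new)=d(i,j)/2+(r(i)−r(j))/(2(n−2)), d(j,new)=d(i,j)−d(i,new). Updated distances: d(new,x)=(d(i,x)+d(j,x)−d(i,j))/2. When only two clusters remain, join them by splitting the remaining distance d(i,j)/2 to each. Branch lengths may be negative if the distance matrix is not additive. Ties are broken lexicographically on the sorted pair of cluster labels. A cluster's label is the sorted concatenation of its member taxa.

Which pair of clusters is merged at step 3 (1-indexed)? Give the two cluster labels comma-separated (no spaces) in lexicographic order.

iteration 1: select W,Y (d=9, Q=-324); attach at lengths (18/5, 27/5); label the merged cluster WY
  updated: d(D,WY)=43, d(H,WY)=41/2, d(J,WY)=79/2, d(N,WY)=8, d(P,WY)=42
iteration 2: select N,WY (d=8, Q=-255); attach at lengths (13/8, 51/8); label the merged cluster NWY
  updated: d(D,NWY)=51/2, d(H,NWY)=113/4, d(J,NWY)=171/4, d(NWY,P)=23
iteration 3: select D,J (d=14, Q=-665/4); attach at lengths (-15/8, 127/8); label the merged cluster DJ
  updated: d(DJ,H)=34, d(DJ,NWY)=217/8, d(DJ,P)=8
iteration 4: select DJ,P (d=8, Q=-793/8); attach at lengths (313/32, -57/32); label the merged cluster DJP
  updated: d(DJP,H)=41/2, d(DJP,NWY)=337/16
iteration 5: select DJP,H (d=41/2, Q=-1117/16); attach at lengths (213/32, 443/32); label the merged cluster DHJP
  updated: d(DHJP,NWY)=461/32
iteration 6: select DHJP,NWY (d=461/32); attach at lengths (461/64, 461/64); label the merged cluster DHJNPWY
final tree: ((((D:-15/8,J:127/8):313/32,P:-57/32):213/32,H:443/32):461/64,(N:13/8,(W:18/5,Y:27/5):51/8):461/64)
total length: 2365/32

D,J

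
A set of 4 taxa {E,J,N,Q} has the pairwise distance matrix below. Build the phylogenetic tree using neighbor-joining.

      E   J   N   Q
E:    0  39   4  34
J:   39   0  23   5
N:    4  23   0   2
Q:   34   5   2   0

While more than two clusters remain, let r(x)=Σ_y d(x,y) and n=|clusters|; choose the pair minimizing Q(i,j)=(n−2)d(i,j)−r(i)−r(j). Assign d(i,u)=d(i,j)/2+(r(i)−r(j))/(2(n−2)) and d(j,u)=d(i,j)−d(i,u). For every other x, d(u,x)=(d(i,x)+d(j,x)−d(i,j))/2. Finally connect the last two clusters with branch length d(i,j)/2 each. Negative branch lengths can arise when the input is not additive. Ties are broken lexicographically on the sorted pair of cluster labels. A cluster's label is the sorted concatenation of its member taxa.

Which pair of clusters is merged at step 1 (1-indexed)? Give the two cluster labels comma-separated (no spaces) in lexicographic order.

step 1: merge (E,N) at d=4, Q=-98; branch lengths E→14, N→-10; new cluster EN
  updated: d(EN,J)=29, d(EN,Q)=16
step 2: merge (EN,J) at d=29, Q=-50; branch lengths EN→20, J→9; new cluster EJN
  updated: d(EJN,Q)=-4
step 3: merge (EJN,Q) at d=-4; branch lengths EJN→-2, Q→-2; new cluster EJNQ
final tree: (((E:14,N:-10):20,J:9):-2,Q:-2)
total length: 29

E,N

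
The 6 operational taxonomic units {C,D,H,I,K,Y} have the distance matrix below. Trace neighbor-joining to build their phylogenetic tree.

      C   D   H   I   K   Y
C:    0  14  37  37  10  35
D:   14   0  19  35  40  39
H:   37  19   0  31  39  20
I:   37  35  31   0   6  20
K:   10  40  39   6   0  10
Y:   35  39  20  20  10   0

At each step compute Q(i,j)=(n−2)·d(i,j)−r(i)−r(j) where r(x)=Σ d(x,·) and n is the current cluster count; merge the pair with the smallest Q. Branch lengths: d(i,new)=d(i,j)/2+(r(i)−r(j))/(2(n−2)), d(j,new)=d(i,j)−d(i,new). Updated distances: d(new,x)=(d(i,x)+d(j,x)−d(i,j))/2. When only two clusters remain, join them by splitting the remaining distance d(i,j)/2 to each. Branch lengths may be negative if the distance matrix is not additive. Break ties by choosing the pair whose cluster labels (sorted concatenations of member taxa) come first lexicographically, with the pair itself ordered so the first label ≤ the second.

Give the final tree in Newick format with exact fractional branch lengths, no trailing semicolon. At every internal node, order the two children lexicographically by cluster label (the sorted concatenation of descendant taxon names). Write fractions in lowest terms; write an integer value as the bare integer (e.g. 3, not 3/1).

iteration 1: select C,D (d=14, Q=-224); attach at lengths (21/4, 35/4); label the merged cluster CD
  updated: d(CD,H)=21, d(CD,I)=29, d(CD,K)=18, d(CD,Y)=30
iteration 2: select CD,H (d=21, Q=-146); attach at lengths (25/3, 38/3); label the merged cluster CDH
  updated: d(CDH,I)=39/2, d(CDH,K)=18, d(CDH,Y)=29/2
iteration 3: select CDH,Y (d=29/2, Q=-135/2); attach at lengths (73/8, 43/8); label the merged cluster CDHY
  updated: d(CDHY,I)=25/2, d(CDHY,K)=27/4
iteration 4: select CDHY,I (d=25/2, Q=-101/4); attach at lengths (53/8, 47/8); label the merged cluster CDHIY
  updated: d(CDHIY,K)=1/8
iteration 5: select CDHIY,K (d=1/8); attach at lengths (1/16, 1/16); label the merged cluster CDHIKY
final tree: (((((C:21/4,D:35/4):25/3,H:38/3):73/8,Y:43/8):53/8,I:47/8):1/16,K:1/16)
total length: 497/8

(((((C:21/4,D:35/4):25/3,H:38/3):73/8,Y:43/8):53/8,I:47/8):1/16,K:1/16)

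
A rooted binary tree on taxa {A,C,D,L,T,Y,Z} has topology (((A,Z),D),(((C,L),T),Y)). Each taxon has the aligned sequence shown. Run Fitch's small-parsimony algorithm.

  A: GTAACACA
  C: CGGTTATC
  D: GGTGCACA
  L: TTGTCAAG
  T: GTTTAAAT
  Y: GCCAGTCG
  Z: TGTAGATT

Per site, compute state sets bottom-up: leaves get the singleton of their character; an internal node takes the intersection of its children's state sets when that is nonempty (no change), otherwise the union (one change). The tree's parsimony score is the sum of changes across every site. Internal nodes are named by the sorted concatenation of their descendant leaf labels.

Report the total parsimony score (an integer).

site 0, node AZ: A={G} ∪ Z={T} → {G,T} (+1)
site 0, node ADZ: AZ={G,T} ∩ D={G} → {G} (+0)
site 0, node CL: C={C} ∪ L={T} → {C,T} (+1)
site 0, node CLT: CL={C,T} ∪ T={G} → {C,G,T} (+1)
site 0, node CLTY: CLT={C,G,T} ∩ Y={G} → {G} (+0)
site 0, node ACDLTYZ: ADZ={G} ∩ CLTY={G} → {G} (+0)
site 1, node AZ: A={T} ∪ Z={G} → {G,T} (+1)
site 1, node ADZ: AZ={G,T} ∩ D={G} → {G} (+0)
site 1, node CL: C={G} ∪ L={T} → {G,T} (+1)
site 1, node CLT: CL={G,T} ∩ T={T} → {T} (+0)
site 1, node CLTY: CLT={T} ∪ Y={C} → {C,T} (+1)
site 1, node ACDLTYZ: ADZ={G} ∪ CLTY={C,T} → {C,G,T} (+1)
site 2, node AZ: A={A} ∪ Z={T} → {A,T} (+1)
site 2, node ADZ: AZ={A,T} ∩ D={T} → {T} (+0)
site 2, node CL: C={G} ∩ L={G} → {G} (+0)
site 2, node CLT: CL={G} ∪ T={T} → {G,T} (+1)
site 2, node CLTY: CLT={G,T} ∪ Y={C} → {C,G,T} (+1)
site 2, node ACDLTYZ: ADZ={T} ∩ CLTY={C,G,T} → {T} (+0)
site 3, node AZ: A={A} ∩ Z={A} → {A} (+0)
site 3, node ADZ: AZ={A} ∪ D={G} → {A,G} (+1)
site 3, node CL: C={T} ∩ L={T} → {T} (+0)
site 3, node CLT: CL={T} ∩ T={T} → {T} (+0)
site 3, node CLTY: CLT={T} ∪ Y={A} → {A,T} (+1)
site 3, node ACDLTYZ: ADZ={A,G} ∩ CLTY={A,T} → {A} (+0)
site 4, node AZ: A={C} ∪ Z={G} → {C,G} (+1)
site 4, node ADZ: AZ={C,G} ∩ D={C} → {C} (+0)
site 4, node CL: C={T} ∪ L={C} → {C,T} (+1)
site 4, node CLT: CL={C,T} ∪ T={A} → {A,C,T} (+1)
site 4, node CLTY: CLT={A,C,T} ∪ Y={G} → {A,C,G,T} (+1)
site 4, node ACDLTYZ: ADZ={C} ∩ CLTY={A,C,G,T} → {C} (+0)
site 5, node AZ: A={A} ∩ Z={A} → {A} (+0)
site 5, node ADZ: AZ={A} ∩ D={A} → {A} (+0)
site 5, node CL: C={A} ∩ L={A} → {A} (+0)
site 5, node CLT: CL={A} ∩ T={A} → {A} (+0)
site 5, node CLTY: CLT={A} ∪ Y={T} → {A,T} (+1)
site 5, node ACDLTYZ: ADZ={A} ∩ CLTY={A,T} → {A} (+0)
site 6, node AZ: A={C} ∪ Z={T} → {C,T} (+1)
site 6, node ADZ: AZ={C,T} ∩ D={C} → {C} (+0)
site 6, node CL: C={T} ∪ L={A} → {A,T} (+1)
site 6, node CLT: CL={A,T} ∩ T={A} → {A} (+0)
site 6, node CLTY: CLT={A} ∪ Y={C} → {A,C} (+1)
site 6, node ACDLTYZ: ADZ={C} ∩ CLTY={A,C} → {C} (+0)
site 7, node AZ: A={A} ∪ Z={T} → {A,T} (+1)
site 7, node ADZ: AZ={A,T} ∩ D={A} → {A} (+0)
site 7, node CL: C={C} ∪ L={G} → {C,G} (+1)
site 7, node CLT: CL={C,G} ∪ T={T} → {C,G,T} (+1)
site 7, node CLTY: CLT={C,G,T} ∩ Y={G} → {G} (+0)
site 7, node ACDLTYZ: ADZ={A} ∪ CLTY={G} → {A,G} (+1)
per-site changes: [3, 4, 3, 2, 4, 1, 3, 4]; total = 24

24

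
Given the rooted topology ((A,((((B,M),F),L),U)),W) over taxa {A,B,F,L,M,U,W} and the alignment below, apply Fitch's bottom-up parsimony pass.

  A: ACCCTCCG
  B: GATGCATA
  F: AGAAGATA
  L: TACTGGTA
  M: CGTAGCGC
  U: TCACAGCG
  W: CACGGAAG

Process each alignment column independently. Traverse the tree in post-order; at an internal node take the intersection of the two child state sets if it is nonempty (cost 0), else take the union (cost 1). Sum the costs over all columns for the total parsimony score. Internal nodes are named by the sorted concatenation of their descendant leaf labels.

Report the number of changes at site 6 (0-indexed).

site 0, node BM: B={G} ∪ M={C} → {C,G} (+1)
site 0, node BFM: BM={C,G} ∪ F={A} → {A,C,G} (+1)
site 0, node BFLM: BFM={A,C,G} ∪ L={T} → {A,C,G,T} (+1)
site 0, node BFLMU: BFLM={A,C,G,T} ∩ U={T} → {T} (+0)
site 0, node ABFLMU: A={A} ∪ BFLMU={T} → {A,T} (+1)
site 0, node ABFLMUW: ABFLMU={A,T} ∪ W={C} → {A,C,T} (+1)
site 1, node BM: B={A} ∪ M={G} → {A,G} (+1)
site 1, node BFM: BM={A,G} ∩ F={G} → {G} (+0)
site 1, node BFLM: BFM={G} ∪ L={A} → {A,G} (+1)
site 1, node BFLMU: BFLM={A,G} ∪ U={C} → {A,C,G} (+1)
site 1, node ABFLMU: A={C} ∩ BFLMU={A,C,G} → {C} (+0)
site 1, node ABFLMUW: ABFLMU={C} ∪ W={A} → {A,C} (+1)
site 2, node BM: B={T} ∩ M={T} → {T} (+0)
site 2, node BFM: BM={T} ∪ F={A} → {A,T} (+1)
site 2, node BFLM: BFM={A,T} ∪ L={C} → {A,C,T} (+1)
site 2, node BFLMU: BFLM={A,C,T} ∩ U={A} → {A} (+0)
site 2, node ABFLMU: A={C} ∪ BFLMU={A} → {A,C} (+1)
site 2, node ABFLMUW: ABFLMU={A,C} ∩ W={C} → {C} (+0)
site 3, node BM: B={G} ∪ M={A} → {A,G} (+1)
site 3, node BFM: BM={A,G} ∩ F={A} → {A} (+0)
site 3, node BFLM: BFM={A} ∪ L={T} → {A,T} (+1)
site 3, node BFLMU: BFLM={A,T} ∪ U={C} → {A,C,T} (+1)
site 3, node ABFLMU: A={C} ∩ BFLMU={A,C,T} → {C} (+0)
site 3, node ABFLMUW: ABFLMU={C} ∪ W={G} → {C,G} (+1)
site 4, node BM: B={C} ∪ M={G} → {C,G} (+1)
site 4, node BFM: BM={C,G} ∩ F={G} → {G} (+0)
site 4, node BFLM: BFM={G} ∩ L={G} → {G} (+0)
site 4, node BFLMU: BFLM={G} ∪ U={A} → {A,G} (+1)
site 4, node ABFLMU: A={T} ∪ BFLMU={A,G} → {A,G,T} (+1)
site 4, node ABFLMUW: ABFLMU={A,G,T} ∩ W={G} → {G} (+0)
site 5, node BM: B={A} ∪ M={C} → {A,C} (+1)
site 5, node BFM: BM={A,C} ∩ F={A} → {A} (+0)
site 5, node BFLM: BFM={A} ∪ L={G} → {A,G} (+1)
site 5, node BFLMU: BFLM={A,G} ∩ U={G} → {G} (+0)
site 5, node ABFLMU: A={C} ∪ BFLMU={G} → {C,G} (+1)
site 5, node ABFLMUW: ABFLMU={C,G} ∪ W={A} → {A,C,G} (+1)
site 6, node BM: B={T} ∪ M={G} → {G,T} (+1)
site 6, node BFM: BM={G,T} ∩ F={T} → {T} (+0)
site 6, node BFLM: BFM={T} ∩ L={T} → {T} (+0)
site 6, node BFLMU: BFLM={T} ∪ U={C} → {C,T} (+1)
site 6, node ABFLMU: A={C} ∩ BFLMU={C,T} → {C} (+0)
site 6, node ABFLMUW: ABFLMU={C} ∪ W={A} → {A,C} (+1)
site 7, node BM: B={A} ∪ M={C} → {A,C} (+1)
site 7, node BFM: BM={A,C} ∩ F={A} → {A} (+0)
site 7, node BFLM: BFM={A} ∩ L={A} → {A} (+0)
site 7, node BFLMU: BFLM={A} ∪ U={G} → {A,G} (+1)
site 7, node ABFLMU: A={G} ∩ BFLMU={A,G} → {G} (+0)
site 7, node ABFLMUW: ABFLMU={G} ∩ W={G} → {G} (+0)
per-site changes: [5, 4, 3, 4, 3, 4, 3, 2]; total = 28

3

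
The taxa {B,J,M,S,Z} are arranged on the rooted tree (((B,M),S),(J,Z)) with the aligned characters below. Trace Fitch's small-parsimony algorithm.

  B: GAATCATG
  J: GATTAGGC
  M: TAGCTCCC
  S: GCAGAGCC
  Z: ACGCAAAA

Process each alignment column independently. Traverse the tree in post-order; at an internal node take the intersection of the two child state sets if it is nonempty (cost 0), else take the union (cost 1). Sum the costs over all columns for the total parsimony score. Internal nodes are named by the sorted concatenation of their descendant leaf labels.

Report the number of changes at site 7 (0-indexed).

[col 0] BM: children B:{G}, M:{T} ∪→ {G,T}; cost 1
[col 0] BMS: children BM:{G,T}, S:{G} ∩→ {G}; cost 0
[col 0] JZ: children J:{G}, Z:{A} ∪→ {A,G}; cost 1
[col 0] BJMSZ: children BMS:{G}, JZ:{A,G} ∩→ {G}; cost 0
[col 1] BM: children B:{A}, M:{A} ∩→ {A}; cost 0
[col 1] BMS: children BM:{A}, S:{C} ∪→ {A,C}; cost 1
[col 1] JZ: children J:{A}, Z:{C} ∪→ {A,C}; cost 1
[col 1] BJMSZ: children BMS:{A,C}, JZ:{A,C} ∩→ {A,C}; cost 0
[col 2] BM: children B:{A}, M:{G} ∪→ {A,G}; cost 1
[col 2] BMS: children BM:{A,G}, S:{A} ∩→ {A}; cost 0
[col 2] JZ: children J:{T}, Z:{G} ∪→ {G,T}; cost 1
[col 2] BJMSZ: children BMS:{A}, JZ:{G,T} ∪→ {A,G,T}; cost 1
[col 3] BM: children B:{T}, M:{C} ∪→ {C,T}; cost 1
[col 3] BMS: children BM:{C,T}, S:{G} ∪→ {C,G,T}; cost 1
[col 3] JZ: children J:{T}, Z:{C} ∪→ {C,T}; cost 1
[col 3] BJMSZ: children BMS:{C,G,T}, JZ:{C,T} ∩→ {C,T}; cost 0
[col 4] BM: children B:{C}, M:{T} ∪→ {C,T}; cost 1
[col 4] BMS: children BM:{C,T}, S:{A} ∪→ {A,C,T}; cost 1
[col 4] JZ: children J:{A}, Z:{A} ∩→ {A}; cost 0
[col 4] BJMSZ: children BMS:{A,C,T}, JZ:{A} ∩→ {A}; cost 0
[col 5] BM: children B:{A}, M:{C} ∪→ {A,C}; cost 1
[col 5] BMS: children BM:{A,C}, S:{G} ∪→ {A,C,G}; cost 1
[col 5] JZ: children J:{G}, Z:{A} ∪→ {A,G}; cost 1
[col 5] BJMSZ: children BMS:{A,C,G}, JZ:{A,G} ∩→ {A,G}; cost 0
[col 6] BM: children B:{T}, M:{C} ∪→ {C,T}; cost 1
[col 6] BMS: children BM:{C,T}, S:{C} ∩→ {C}; cost 0
[col 6] JZ: children J:{G}, Z:{A} ∪→ {A,G}; cost 1
[col 6] BJMSZ: children BMS:{C}, JZ:{A,G} ∪→ {A,C,G}; cost 1
[col 7] BM: children B:{G}, M:{C} ∪→ {C,G}; cost 1
[col 7] BMS: children BM:{C,G}, S:{C} ∩→ {C}; cost 0
[col 7] JZ: children J:{C}, Z:{A} ∪→ {A,C}; cost 1
[col 7] BJMSZ: children BMS:{C}, JZ:{A,C} ∩→ {C}; cost 0
per-site changes: [2, 2, 3, 3, 2, 3, 3, 2]; total = 20

2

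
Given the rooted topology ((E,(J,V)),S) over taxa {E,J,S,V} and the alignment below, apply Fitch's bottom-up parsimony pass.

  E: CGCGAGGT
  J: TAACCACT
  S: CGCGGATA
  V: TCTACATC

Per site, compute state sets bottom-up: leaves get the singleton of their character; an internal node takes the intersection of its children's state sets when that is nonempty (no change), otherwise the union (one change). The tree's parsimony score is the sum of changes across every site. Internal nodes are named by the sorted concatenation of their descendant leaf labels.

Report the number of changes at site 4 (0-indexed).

2

site 0, node JV: J={T} ∩ V={T} → {T} (+0)
site 0, node EJV: E={C} ∪ JV={T} → {C,T} (+1)
site 0, node EJSV: EJV={C,T} ∩ S={C} → {C} (+0)
site 1, node JV: J={A} ∪ V={C} → {A,C} (+1)
site 1, node EJV: E={G} ∪ JV={A,C} → {A,C,G} (+1)
site 1, node EJSV: EJV={A,C,G} ∩ S={G} → {G} (+0)
site 2, node JV: J={A} ∪ V={T} → {A,T} (+1)
site 2, node EJV: E={C} ∪ JV={A,T} → {A,C,T} (+1)
site 2, node EJSV: EJV={A,C,T} ∩ S={C} → {C} (+0)
site 3, node JV: J={C} ∪ V={A} → {A,C} (+1)
site 3, node EJV: E={G} ∪ JV={A,C} → {A,C,G} (+1)
site 3, node EJSV: EJV={A,C,G} ∩ S={G} → {G} (+0)
site 4, node JV: J={C} ∩ V={C} → {C} (+0)
site 4, node EJV: E={A} ∪ JV={C} → {A,C} (+1)
site 4, node EJSV: EJV={A,C} ∪ S={G} → {A,C,G} (+1)
site 5, node JV: J={A} ∩ V={A} → {A} (+0)
site 5, node EJV: E={G} ∪ JV={A} → {A,G} (+1)
site 5, node EJSV: EJV={A,G} ∩ S={A} → {A} (+0)
site 6, node JV: J={C} ∪ V={T} → {C,T} (+1)
site 6, node EJV: E={G} ∪ JV={C,T} → {C,G,T} (+1)
site 6, node EJSV: EJV={C,G,T} ∩ S={T} → {T} (+0)
site 7, node JV: J={T} ∪ V={C} → {C,T} (+1)
site 7, node EJV: E={T} ∩ JV={C,T} → {T} (+0)
site 7, node EJSV: EJV={T} ∪ S={A} → {A,T} (+1)
per-site changes: [1, 2, 2, 2, 2, 1, 2, 2]; total = 14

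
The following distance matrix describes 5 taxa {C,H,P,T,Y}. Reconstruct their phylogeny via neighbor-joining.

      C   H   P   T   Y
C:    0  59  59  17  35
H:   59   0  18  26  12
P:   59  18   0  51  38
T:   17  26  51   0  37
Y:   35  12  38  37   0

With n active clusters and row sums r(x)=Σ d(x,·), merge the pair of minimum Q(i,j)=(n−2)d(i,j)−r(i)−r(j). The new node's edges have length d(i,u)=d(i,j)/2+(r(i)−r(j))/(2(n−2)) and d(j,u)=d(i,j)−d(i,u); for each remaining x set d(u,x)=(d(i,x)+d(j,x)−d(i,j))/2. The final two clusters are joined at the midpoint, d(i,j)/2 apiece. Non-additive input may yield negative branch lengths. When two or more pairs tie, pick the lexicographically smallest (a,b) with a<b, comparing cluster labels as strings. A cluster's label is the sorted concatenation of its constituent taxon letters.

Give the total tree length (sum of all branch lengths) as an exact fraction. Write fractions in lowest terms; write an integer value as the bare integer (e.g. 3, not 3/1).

579/8

step 1: merge (C,T) at d=17, Q=-250; branch lengths C→15, T→2; new cluster CT
  updated: d(CT,H)=34, d(CT,P)=93/2, d(CT,Y)=55/2
step 2: merge (CT,Y) at d=55/2, Q=-261/2; branch lengths CT→171/8, Y→49/8; new cluster CTY
  updated: d(CTY,H)=37/4, d(CTY,P)=57/2
step 3: merge (CTY,H) at d=37/4, Q=-223/4; branch lengths CTY→79/8, H→-5/8; new cluster CHTY
  updated: d(CHTY,P)=149/8
step 4: merge (CHTY,P) at d=149/8; branch lengths CHTY→149/16, P→149/16; new cluster CHPTY
final tree: ((((C:15,T:2):171/8,Y:49/8):79/8,H:-5/8):149/16,P:149/16)
total length: 579/8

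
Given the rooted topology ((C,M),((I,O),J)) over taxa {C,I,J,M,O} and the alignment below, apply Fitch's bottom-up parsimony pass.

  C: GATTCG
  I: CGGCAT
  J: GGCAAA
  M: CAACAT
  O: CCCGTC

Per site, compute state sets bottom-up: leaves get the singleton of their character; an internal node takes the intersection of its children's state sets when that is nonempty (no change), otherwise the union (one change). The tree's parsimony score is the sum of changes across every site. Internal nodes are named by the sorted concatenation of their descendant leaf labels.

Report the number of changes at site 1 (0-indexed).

2

CM@0: {G} ∪ {C} = {C,G} (union, +1)
IO@0: {C} ∩ {C} = {C} (intersection, +0)
IJO@0: {C} ∪ {G} = {C,G} (union, +1)
CIJMO@0: {C,G} ∩ {C,G} = {C,G} (intersection, +0)
CM@1: {A} ∩ {A} = {A} (intersection, +0)
IO@1: {G} ∪ {C} = {C,G} (union, +1)
IJO@1: {C,G} ∩ {G} = {G} (intersection, +0)
CIJMO@1: {A} ∪ {G} = {A,G} (union, +1)
CM@2: {T} ∪ {A} = {A,T} (union, +1)
IO@2: {G} ∪ {C} = {C,G} (union, +1)
IJO@2: {C,G} ∩ {C} = {C} (intersection, +0)
CIJMO@2: {A,T} ∪ {C} = {A,C,T} (union, +1)
CM@3: {T} ∪ {C} = {C,T} (union, +1)
IO@3: {C} ∪ {G} = {C,G} (union, +1)
IJO@3: {C,G} ∪ {A} = {A,C,G} (union, +1)
CIJMO@3: {C,T} ∩ {A,C,G} = {C} (intersection, +0)
CM@4: {C} ∪ {A} = {A,C} (union, +1)
IO@4: {A} ∪ {T} = {A,T} (union, +1)
IJO@4: {A,T} ∩ {A} = {A} (intersection, +0)
CIJMO@4: {A,C} ∩ {A} = {A} (intersection, +0)
CM@5: {G} ∪ {T} = {G,T} (union, +1)
IO@5: {T} ∪ {C} = {C,T} (union, +1)
IJO@5: {C,T} ∪ {A} = {A,C,T} (union, +1)
CIJMO@5: {G,T} ∩ {A,C,T} = {T} (intersection, +0)
per-site changes: [2, 2, 3, 3, 2, 3]; total = 15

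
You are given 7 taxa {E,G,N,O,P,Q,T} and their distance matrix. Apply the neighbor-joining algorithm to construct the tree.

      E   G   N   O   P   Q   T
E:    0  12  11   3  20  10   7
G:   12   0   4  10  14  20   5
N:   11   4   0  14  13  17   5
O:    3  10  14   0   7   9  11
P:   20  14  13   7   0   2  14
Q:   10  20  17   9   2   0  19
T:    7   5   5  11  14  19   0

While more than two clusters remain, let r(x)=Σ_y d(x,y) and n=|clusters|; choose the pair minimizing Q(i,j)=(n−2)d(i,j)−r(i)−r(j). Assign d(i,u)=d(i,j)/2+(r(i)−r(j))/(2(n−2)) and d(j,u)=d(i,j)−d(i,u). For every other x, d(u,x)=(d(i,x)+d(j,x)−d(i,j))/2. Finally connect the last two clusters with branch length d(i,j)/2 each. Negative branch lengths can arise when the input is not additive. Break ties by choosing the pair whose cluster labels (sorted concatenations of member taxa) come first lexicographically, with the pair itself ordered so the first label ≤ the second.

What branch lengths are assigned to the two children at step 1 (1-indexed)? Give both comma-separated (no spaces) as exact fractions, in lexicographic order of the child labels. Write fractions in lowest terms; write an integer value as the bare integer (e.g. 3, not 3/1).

3/10,17/10

1. join P+Q (d=2, Q=-137) ⇒ PQ; edges |P|=3/10, |Q|=17/10
  updated: d(E,PQ)=14, d(G,PQ)=16, d(N,PQ)=14, d(O,PQ)=7, d(PQ,T)=31/2
2. join O+PQ (d=7, Q=-167/2) ⇒ OPQ; edges |O|=13/16, |PQ|=99/16
  updated: d(E,OPQ)=5, d(G,OPQ)=19/2, d(N,OPQ)=21/2, d(OPQ,T)=39/4
3. join E+OPQ (d=5, Q=-219/4) ⇒ EOPQ; edges |E|=61/24, |OPQ|=59/24
  updated: d(EOPQ,G)=33/4, d(EOPQ,N)=33/4, d(EOPQ,T)=47/8
4. join EOPQ+T (d=47/8, Q=-53/2) ⇒ EOPQT; edges |EOPQ|=73/16, |T|=21/16
  updated: d(EOPQT,G)=59/16, d(EOPQT,N)=59/16
5. join EOPQT+G (d=59/16, Q=-91/8) ⇒ EGOPQT; edges |EOPQT|=27/16, |G|=2
  updated: d(EGOPQT,N)=2
6. join EGOPQT+N (d=2) ⇒ EGNOPQT; edges |EGOPQT|=1, |N|=1
final tree: ((((E:61/24,(O:13/16,(P:3/10,Q:17/10):99/16):59/24):73/16,T:21/16):27/16,G:2):1,N:1)
total length: 409/16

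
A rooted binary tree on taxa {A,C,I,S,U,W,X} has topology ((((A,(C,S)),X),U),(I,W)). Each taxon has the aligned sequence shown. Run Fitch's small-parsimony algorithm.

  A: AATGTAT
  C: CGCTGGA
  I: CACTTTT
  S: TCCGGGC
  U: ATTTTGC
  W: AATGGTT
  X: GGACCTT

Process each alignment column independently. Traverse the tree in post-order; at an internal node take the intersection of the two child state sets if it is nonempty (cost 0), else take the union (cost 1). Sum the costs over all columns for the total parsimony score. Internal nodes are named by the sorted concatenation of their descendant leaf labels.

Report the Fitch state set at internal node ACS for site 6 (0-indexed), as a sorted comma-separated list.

A,C,T

site 0, node CS: C={C} ∪ S={T} → {C,T} (+1)
site 0, node ACS: A={A} ∪ CS={C,T} → {A,C,T} (+1)
site 0, node ACSX: ACS={A,C,T} ∪ X={G} → {A,C,G,T} (+1)
site 0, node ACSUX: ACSX={A,C,G,T} ∩ U={A} → {A} (+0)
site 0, node IW: I={C} ∪ W={A} → {A,C} (+1)
site 0, node ACISUWX: ACSUX={A} ∩ IW={A,C} → {A} (+0)
site 1, node CS: C={G} ∪ S={C} → {C,G} (+1)
site 1, node ACS: A={A} ∪ CS={C,G} → {A,C,G} (+1)
site 1, node ACSX: ACS={A,C,G} ∩ X={G} → {G} (+0)
site 1, node ACSUX: ACSX={G} ∪ U={T} → {G,T} (+1)
site 1, node IW: I={A} ∩ W={A} → {A} (+0)
site 1, node ACISUWX: ACSUX={G,T} ∪ IW={A} → {A,G,T} (+1)
site 2, node CS: C={C} ∩ S={C} → {C} (+0)
site 2, node ACS: A={T} ∪ CS={C} → {C,T} (+1)
site 2, node ACSX: ACS={C,T} ∪ X={A} → {A,C,T} (+1)
site 2, node ACSUX: ACSX={A,C,T} ∩ U={T} → {T} (+0)
site 2, node IW: I={C} ∪ W={T} → {C,T} (+1)
site 2, node ACISUWX: ACSUX={T} ∩ IW={C,T} → {T} (+0)
site 3, node CS: C={T} ∪ S={G} → {G,T} (+1)
site 3, node ACS: A={G} ∩ CS={G,T} → {G} (+0)
site 3, node ACSX: ACS={G} ∪ X={C} → {C,G} (+1)
site 3, node ACSUX: ACSX={C,G} ∪ U={T} → {C,G,T} (+1)
site 3, node IW: I={T} ∪ W={G} → {G,T} (+1)
site 3, node ACISUWX: ACSUX={C,G,T} ∩ IW={G,T} → {G,T} (+0)
site 4, node CS: C={G} ∩ S={G} → {G} (+0)
site 4, node ACS: A={T} ∪ CS={G} → {G,T} (+1)
site 4, node ACSX: ACS={G,T} ∪ X={C} → {C,G,T} (+1)
site 4, node ACSUX: ACSX={C,G,T} ∩ U={T} → {T} (+0)
site 4, node IW: I={T} ∪ W={G} → {G,T} (+1)
site 4, node ACISUWX: ACSUX={T} ∩ IW={G,T} → {T} (+0)
site 5, node CS: C={G} ∩ S={G} → {G} (+0)
site 5, node ACS: A={A} ∪ CS={G} → {A,G} (+1)
site 5, node ACSX: ACS={A,G} ∪ X={T} → {A,G,T} (+1)
site 5, node ACSUX: ACSX={A,G,T} ∩ U={G} → {G} (+0)
site 5, node IW: I={T} ∩ W={T} → {T} (+0)
site 5, node ACISUWX: ACSUX={G} ∪ IW={T} → {G,T} (+1)
site 6, node CS: C={A} ∪ S={C} → {A,C} (+1)
site 6, node ACS: A={T} ∪ CS={A,C} → {A,C,T} (+1)
site 6, node ACSX: ACS={A,C,T} ∩ X={T} → {T} (+0)
site 6, node ACSUX: ACSX={T} ∪ U={C} → {C,T} (+1)
site 6, node IW: I={T} ∩ W={T} → {T} (+0)
site 6, node ACISUWX: ACSUX={C,T} ∩ IW={T} → {T} (+0)
per-site changes: [4, 4, 3, 4, 3, 3, 3]; total = 24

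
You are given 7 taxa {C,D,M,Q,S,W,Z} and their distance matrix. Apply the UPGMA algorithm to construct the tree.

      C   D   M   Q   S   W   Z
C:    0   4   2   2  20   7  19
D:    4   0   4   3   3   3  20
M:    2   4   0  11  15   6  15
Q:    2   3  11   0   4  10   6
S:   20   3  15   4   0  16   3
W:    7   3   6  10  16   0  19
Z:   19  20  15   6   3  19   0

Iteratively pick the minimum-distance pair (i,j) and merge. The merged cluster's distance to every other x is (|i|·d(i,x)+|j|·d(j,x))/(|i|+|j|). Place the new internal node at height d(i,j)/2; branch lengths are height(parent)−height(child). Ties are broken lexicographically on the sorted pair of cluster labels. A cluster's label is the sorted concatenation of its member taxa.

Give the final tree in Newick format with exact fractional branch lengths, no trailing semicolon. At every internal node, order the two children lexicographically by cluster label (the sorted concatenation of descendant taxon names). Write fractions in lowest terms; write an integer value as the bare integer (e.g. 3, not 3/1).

((((C:1,M:1):13/8,(D:3/2,Q:3/2):9/8):5/8,W:13/4):18/5,(S:3/2,Z:3/2):107/20)

1. join C+M (d=2) ⇒ CM; edges |C|=1, |M|=1
  updated: d(CM,D)=4, d(CM,Q)=13/2, d(CM,S)=35/2, d(CM,W)=13/2, d(CM,Z)=17
2. join D+Q (d=3) ⇒ DQ; edges |D|=3/2, |Q|=3/2
  updated: d(CM,DQ)=21/4, d(DQ,S)=7/2, d(DQ,W)=13/2, d(DQ,Z)=13
3. join S+Z (d=3) ⇒ SZ; edges |S|=3/2, |Z|=3/2
  updated: d(CM,SZ)=69/4, d(DQ,SZ)=33/4, d(SZ,W)=35/2
4. join CM+DQ (d=21/4) ⇒ CDMQ; edges |CM|=13/8, |DQ|=9/8
  updated: d(CDMQ,SZ)=51/4, d(CDMQ,W)=13/2
5. join CDMQ+W (d=13/2) ⇒ CDMQW; edges |CDMQ|=5/8, |W|=13/4
  updated: d(CDMQW,SZ)=137/10
6. join CDMQW+SZ (d=137/10) ⇒ CDMQSWZ; edges |CDMQW|=18/5, |SZ|=107/20
final tree: ((((C:1,M:1):13/8,(D:3/2,Q:3/2):9/8):5/8,W:13/4):18/5,(S:3/2,Z:3/2):107/20)
total length: 943/40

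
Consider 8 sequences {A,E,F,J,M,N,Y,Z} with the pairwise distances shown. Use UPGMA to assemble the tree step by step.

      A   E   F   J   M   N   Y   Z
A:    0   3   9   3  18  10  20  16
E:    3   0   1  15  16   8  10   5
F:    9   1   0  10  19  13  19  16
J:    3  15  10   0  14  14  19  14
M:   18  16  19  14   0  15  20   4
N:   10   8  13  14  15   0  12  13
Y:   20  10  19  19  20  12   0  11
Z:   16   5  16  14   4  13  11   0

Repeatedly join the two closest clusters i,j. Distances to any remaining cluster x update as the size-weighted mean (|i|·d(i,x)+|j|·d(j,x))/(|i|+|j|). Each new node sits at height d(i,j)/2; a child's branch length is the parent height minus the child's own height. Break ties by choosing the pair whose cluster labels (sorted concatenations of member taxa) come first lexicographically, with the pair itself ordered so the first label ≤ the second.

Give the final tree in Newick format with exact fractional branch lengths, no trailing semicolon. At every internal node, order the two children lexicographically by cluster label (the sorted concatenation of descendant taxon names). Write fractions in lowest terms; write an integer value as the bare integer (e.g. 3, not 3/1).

step 1: merge (E,F) at d=1; branch lengths E→1/2, F→1/2; new cluster EF
  updated: d(A,EF)=6, d(EF,J)=25/2, d(EF,M)=35/2, d(EF,N)=21/2, d(EF,Y)=29/2, d(EF,Z)=21/2
step 2: merge (A,J) at d=3; branch lengths A→3/2, J→3/2; new cluster AJ
  updated: d(AJ,EF)=37/4, d(AJ,M)=16, d(AJ,N)=12, d(AJ,Y)=39/2, d(AJ,Z)=15
step 3: merge (M,Z) at d=4; branch lengths M→2, Z→2; new cluster MZ
  updated: d(AJ,MZ)=31/2, d(EF,MZ)=14, d(MZ,N)=14, d(MZ,Y)=31/2
step 4: merge (AJ,EF) at d=37/4; branch lengths AJ→25/8, EF→33/8; new cluster AEFJ
  updated: d(AEFJ,MZ)=59/4, d(AEFJ,N)=45/4, d(AEFJ,Y)=17
step 5: merge (AEFJ,N) at d=45/4; branch lengths AEFJ→1, N→45/8; new cluster AEFJN
  updated: d(AEFJN,MZ)=73/5, d(AEFJN,Y)=16
step 6: merge (AEFJN,MZ) at d=73/5; branch lengths AEFJN→67/40, MZ→53/10; new cluster AEFJMNZ
  updated: d(AEFJMNZ,Y)=111/7
step 7: merge (AEFJMNZ,Y) at d=111/7; branch lengths AEFJMNZ→22/35, Y→111/14; new cluster AEFJMNYZ
final tree: (((((A:3/2,J:3/2):25/8,(E:1/2,F:1/2):33/8):1,N:45/8):67/40,(M:2,Z:2):53/10):22/35,Y:111/14)
total length: 5237/140

(((((A:3/2,J:3/2):25/8,(E:1/2,F:1/2):33/8):1,N:45/8):67/40,(M:2,Z:2):53/10):22/35,Y:111/14)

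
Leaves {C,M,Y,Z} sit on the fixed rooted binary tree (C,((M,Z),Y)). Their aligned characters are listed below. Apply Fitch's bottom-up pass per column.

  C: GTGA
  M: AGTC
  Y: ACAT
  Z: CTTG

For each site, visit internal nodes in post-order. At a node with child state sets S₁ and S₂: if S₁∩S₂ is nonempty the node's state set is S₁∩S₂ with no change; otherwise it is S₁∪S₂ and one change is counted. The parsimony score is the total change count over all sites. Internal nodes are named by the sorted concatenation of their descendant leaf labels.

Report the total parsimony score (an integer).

9

site 0, node MZ: M={A} ∪ Z={C} → {A,C} (+1)
site 0, node MYZ: MZ={A,C} ∩ Y={A} → {A} (+0)
site 0, node CMYZ: C={G} ∪ MYZ={A} → {A,G} (+1)
site 1, node MZ: M={G} ∪ Z={T} → {G,T} (+1)
site 1, node MYZ: MZ={G,T} ∪ Y={C} → {C,G,T} (+1)
site 1, node CMYZ: C={T} ∩ MYZ={C,G,T} → {T} (+0)
site 2, node MZ: M={T} ∩ Z={T} → {T} (+0)
site 2, node MYZ: MZ={T} ∪ Y={A} → {A,T} (+1)
site 2, node CMYZ: C={G} ∪ MYZ={A,T} → {A,G,T} (+1)
site 3, node MZ: M={C} ∪ Z={G} → {C,G} (+1)
site 3, node MYZ: MZ={C,G} ∪ Y={T} → {C,G,T} (+1)
site 3, node CMYZ: C={A} ∪ MYZ={C,G,T} → {A,C,G,T} (+1)
per-site changes: [2, 2, 2, 3]; total = 9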